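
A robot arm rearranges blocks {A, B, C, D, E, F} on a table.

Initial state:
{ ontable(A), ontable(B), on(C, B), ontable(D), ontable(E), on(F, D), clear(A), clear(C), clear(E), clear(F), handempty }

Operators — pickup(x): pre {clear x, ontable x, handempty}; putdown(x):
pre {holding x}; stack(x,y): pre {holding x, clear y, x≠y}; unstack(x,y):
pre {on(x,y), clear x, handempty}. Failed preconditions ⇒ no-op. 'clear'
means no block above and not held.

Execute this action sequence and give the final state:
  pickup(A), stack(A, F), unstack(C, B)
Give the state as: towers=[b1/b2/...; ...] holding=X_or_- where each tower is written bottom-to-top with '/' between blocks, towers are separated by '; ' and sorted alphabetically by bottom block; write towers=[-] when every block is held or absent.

towers=[B; D/F/A; E] holding=C

step 1 (pickup(A)): towers=[B/C; D/F; E] holding=A
step 2 (stack(A, F)): towers=[B/C; D/F/A; E] holding=-
step 3 (unstack(C, B)): towers=[B; D/F/A; E] holding=C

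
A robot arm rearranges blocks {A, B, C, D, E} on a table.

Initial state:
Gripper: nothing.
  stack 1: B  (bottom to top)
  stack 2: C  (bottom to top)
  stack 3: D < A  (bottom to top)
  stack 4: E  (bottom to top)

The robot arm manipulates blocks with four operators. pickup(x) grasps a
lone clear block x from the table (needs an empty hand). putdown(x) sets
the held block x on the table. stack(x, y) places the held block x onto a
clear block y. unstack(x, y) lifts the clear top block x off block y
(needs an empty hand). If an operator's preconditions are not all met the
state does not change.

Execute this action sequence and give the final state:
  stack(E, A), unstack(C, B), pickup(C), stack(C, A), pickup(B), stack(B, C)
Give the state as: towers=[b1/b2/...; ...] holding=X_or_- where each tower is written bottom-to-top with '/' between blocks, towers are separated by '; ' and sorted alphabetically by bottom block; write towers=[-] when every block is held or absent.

towers=[D/A/C/B; E] holding=-

step 1 (stack(E, A)) [no-op]: towers=[B; C; D/A; E] holding=-
step 2 (unstack(C, B)) [no-op]: towers=[B; C; D/A; E] holding=-
step 3 (pickup(C)): towers=[B; D/A; E] holding=C
step 4 (stack(C, A)): towers=[B; D/A/C; E] holding=-
step 5 (pickup(B)): towers=[D/A/C; E] holding=B
step 6 (stack(B, C)): towers=[D/A/C/B; E] holding=-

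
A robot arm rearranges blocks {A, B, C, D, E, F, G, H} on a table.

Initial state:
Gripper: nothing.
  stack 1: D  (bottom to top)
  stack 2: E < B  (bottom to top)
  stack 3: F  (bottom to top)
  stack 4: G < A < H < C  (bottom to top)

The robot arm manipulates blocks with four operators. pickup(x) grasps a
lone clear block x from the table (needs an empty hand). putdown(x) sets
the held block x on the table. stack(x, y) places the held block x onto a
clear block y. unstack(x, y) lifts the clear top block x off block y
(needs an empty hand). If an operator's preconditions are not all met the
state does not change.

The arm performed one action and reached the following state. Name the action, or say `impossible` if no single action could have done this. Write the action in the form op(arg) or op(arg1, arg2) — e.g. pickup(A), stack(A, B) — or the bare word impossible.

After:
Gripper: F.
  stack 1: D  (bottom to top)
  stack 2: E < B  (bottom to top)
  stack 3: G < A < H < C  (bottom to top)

pickup(F)

target: towers=[D; E/B; G/A/H/C] holding=F
     unstack(B, E) → towers=[D; E; F; G/A/H/C] holding=B
         pickup(F) → towers=[D; E/B; G/A/H/C] holding=F  ← match
         pickup(D) → towers=[E/B; F; G/A/H/C] holding=D
     unstack(C, H) → towers=[D; E/B; F; G/A/H] holding=C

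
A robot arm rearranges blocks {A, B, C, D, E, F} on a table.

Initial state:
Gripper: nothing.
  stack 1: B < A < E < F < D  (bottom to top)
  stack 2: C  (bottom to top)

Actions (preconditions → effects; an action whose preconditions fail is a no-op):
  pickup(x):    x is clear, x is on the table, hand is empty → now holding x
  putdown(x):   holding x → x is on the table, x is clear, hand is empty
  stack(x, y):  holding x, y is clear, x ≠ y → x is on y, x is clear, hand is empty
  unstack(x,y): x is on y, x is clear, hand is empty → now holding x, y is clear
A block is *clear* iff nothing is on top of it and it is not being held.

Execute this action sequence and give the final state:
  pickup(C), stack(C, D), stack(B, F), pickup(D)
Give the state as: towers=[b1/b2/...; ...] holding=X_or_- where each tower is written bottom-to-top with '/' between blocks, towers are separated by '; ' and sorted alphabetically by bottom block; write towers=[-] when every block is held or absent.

step 1 (pickup(C)): towers=[B/A/E/F/D] holding=C
step 2 (stack(C, D)): towers=[B/A/E/F/D/C] holding=-
step 3 (stack(B, F)) [no-op]: towers=[B/A/E/F/D/C] holding=-
step 4 (pickup(D)) [no-op]: towers=[B/A/E/F/D/C] holding=-

towers=[B/A/E/F/D/C] holding=-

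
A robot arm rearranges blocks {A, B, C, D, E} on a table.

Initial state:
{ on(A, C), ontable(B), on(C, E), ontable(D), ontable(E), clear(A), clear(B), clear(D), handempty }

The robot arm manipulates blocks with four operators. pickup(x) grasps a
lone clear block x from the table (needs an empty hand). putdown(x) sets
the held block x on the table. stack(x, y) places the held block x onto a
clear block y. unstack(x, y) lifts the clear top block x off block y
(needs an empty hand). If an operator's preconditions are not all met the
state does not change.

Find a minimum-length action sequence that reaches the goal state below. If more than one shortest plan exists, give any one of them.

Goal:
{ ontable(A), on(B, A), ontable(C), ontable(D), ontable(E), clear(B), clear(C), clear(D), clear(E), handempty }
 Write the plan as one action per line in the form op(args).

unstack(A, C)
putdown(A)
pickup(B)
stack(B, A)
unstack(C, E)
putdown(C)

step 1 (unstack(A, C)): towers=[B; D; E/C] holding=A
step 2 (putdown(A)): towers=[A; B; D; E/C] holding=-
step 3 (pickup(B)): towers=[A; D; E/C] holding=B
step 4 (stack(B, A)): towers=[A/B; D; E/C] holding=-
step 5 (unstack(C, E)): towers=[A/B; D; E] holding=C
step 6 (putdown(C)): towers=[A/B; C; D; E] holding=-
goal check: towers=[A/B; C; D; E] holding=- — reached (length 6, optimal by BFS)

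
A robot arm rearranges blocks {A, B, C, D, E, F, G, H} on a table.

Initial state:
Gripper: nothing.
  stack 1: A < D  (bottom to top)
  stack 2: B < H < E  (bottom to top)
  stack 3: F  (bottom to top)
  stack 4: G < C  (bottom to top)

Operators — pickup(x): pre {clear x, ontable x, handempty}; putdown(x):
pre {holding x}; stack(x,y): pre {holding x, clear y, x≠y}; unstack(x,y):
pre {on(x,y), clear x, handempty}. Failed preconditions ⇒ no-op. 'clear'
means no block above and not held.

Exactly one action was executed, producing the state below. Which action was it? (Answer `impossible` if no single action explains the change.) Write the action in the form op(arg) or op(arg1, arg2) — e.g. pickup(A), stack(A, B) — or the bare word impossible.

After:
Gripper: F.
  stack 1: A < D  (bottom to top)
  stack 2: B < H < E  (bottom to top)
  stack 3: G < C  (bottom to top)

pickup(F)

target: towers=[A/D; B/H/E; G/C] holding=F
     unstack(E, H) → towers=[A/D; B/H; F; G/C] holding=E
         pickup(F) → towers=[A/D; B/H/E; G/C] holding=F  ← match
     unstack(D, A) → towers=[A; B/H/E; F; G/C] holding=D
     unstack(C, G) → towers=[A/D; B/H/E; F; G] holding=C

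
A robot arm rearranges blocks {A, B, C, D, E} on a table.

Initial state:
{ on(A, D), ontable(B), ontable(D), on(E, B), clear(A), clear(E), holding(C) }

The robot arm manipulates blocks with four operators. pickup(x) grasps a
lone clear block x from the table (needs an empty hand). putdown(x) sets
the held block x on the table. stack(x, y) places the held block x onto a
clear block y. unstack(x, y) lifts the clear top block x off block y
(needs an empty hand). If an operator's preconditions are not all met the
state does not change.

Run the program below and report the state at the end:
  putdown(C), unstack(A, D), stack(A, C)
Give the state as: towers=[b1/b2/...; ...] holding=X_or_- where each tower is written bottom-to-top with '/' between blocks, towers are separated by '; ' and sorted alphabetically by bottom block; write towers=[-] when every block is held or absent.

towers=[B/E; C/A; D] holding=-

step 1 (putdown(C)): towers=[B/E; C; D/A] holding=-
step 2 (unstack(A, D)): towers=[B/E; C; D] holding=A
step 3 (stack(A, C)): towers=[B/E; C/A; D] holding=-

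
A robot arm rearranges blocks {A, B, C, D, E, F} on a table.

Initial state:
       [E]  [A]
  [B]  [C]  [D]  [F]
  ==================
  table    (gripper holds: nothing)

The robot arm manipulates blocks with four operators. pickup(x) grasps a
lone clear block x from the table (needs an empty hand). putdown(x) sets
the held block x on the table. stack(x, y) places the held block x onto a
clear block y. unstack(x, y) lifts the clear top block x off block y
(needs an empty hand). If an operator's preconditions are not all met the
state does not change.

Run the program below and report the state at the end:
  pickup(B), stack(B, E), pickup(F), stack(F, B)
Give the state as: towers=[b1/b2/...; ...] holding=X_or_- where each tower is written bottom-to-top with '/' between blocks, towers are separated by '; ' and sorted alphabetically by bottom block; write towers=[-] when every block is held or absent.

step 1 (pickup(B)): towers=[C/E; D/A; F] holding=B
step 2 (stack(B, E)): towers=[C/E/B; D/A; F] holding=-
step 3 (pickup(F)): towers=[C/E/B; D/A] holding=F
step 4 (stack(F, B)): towers=[C/E/B/F; D/A] holding=-

towers=[C/E/B/F; D/A] holding=-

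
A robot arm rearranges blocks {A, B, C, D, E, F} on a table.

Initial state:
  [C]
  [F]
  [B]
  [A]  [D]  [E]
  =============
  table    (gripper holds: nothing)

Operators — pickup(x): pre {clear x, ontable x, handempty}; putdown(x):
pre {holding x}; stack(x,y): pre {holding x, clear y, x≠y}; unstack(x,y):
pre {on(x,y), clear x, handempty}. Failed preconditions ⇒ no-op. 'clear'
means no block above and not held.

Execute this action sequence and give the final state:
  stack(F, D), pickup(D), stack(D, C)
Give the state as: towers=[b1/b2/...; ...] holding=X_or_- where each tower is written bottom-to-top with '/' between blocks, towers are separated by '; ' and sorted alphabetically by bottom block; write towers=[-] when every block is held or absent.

towers=[A/B/F/C/D; E] holding=-

step 1 (stack(F, D)) [no-op]: towers=[A/B/F/C; D; E] holding=-
step 2 (pickup(D)): towers=[A/B/F/C; E] holding=D
step 3 (stack(D, C)): towers=[A/B/F/C/D; E] holding=-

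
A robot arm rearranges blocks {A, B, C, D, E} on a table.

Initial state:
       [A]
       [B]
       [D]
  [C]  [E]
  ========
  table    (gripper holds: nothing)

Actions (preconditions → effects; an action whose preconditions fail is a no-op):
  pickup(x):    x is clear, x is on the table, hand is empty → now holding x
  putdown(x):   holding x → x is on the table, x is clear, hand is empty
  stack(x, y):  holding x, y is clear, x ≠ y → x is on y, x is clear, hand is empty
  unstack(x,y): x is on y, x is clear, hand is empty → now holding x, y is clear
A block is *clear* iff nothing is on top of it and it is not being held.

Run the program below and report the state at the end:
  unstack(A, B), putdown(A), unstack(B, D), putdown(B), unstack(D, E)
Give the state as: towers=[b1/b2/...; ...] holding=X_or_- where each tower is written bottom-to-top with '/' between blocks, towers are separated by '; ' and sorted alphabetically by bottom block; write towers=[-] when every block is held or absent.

towers=[A; B; C; E] holding=D

step 1 (unstack(A, B)): towers=[C; E/D/B] holding=A
step 2 (putdown(A)): towers=[A; C; E/D/B] holding=-
step 3 (unstack(B, D)): towers=[A; C; E/D] holding=B
step 4 (putdown(B)): towers=[A; B; C; E/D] holding=-
step 5 (unstack(D, E)): towers=[A; B; C; E] holding=D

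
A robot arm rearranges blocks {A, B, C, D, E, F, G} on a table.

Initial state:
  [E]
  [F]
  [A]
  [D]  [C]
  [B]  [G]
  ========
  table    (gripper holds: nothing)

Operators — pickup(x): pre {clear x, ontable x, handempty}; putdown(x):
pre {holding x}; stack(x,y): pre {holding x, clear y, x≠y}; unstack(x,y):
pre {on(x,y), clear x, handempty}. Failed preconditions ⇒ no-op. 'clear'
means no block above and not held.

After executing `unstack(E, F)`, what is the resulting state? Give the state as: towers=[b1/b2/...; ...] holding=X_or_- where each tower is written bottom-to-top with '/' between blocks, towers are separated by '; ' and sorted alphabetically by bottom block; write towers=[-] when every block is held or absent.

towers=[B/D/A/F; G/C] holding=E

before: towers=[B/D/A/F/E; G/C] holding=-
pre[unstack(E, F)]: on(E,F) yes, clear(E) yes, handempty yes
all met → apply unstack(E, F)
after:  towers=[B/D/A/F; G/C] holding=E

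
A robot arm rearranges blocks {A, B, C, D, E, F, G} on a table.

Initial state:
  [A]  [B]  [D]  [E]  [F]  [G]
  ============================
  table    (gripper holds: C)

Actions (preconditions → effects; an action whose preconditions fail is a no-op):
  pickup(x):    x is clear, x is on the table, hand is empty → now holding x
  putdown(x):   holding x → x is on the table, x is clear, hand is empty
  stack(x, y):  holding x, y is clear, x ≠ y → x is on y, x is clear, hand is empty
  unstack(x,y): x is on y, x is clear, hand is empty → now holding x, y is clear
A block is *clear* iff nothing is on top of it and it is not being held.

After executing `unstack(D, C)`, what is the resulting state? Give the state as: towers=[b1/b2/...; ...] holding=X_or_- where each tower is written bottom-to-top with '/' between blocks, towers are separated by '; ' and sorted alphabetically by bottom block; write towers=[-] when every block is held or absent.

towers=[A; B; D; E; F; G] holding=C

before: towers=[A; B; D; E; F; G] holding=C
pre[unstack(D, C)]: on(D,C) no, clear(D) yes, handempty no
on(D,C), handempty unmet → unstack(D, C) is a no-op
after:  towers=[A; B; D; E; F; G] holding=C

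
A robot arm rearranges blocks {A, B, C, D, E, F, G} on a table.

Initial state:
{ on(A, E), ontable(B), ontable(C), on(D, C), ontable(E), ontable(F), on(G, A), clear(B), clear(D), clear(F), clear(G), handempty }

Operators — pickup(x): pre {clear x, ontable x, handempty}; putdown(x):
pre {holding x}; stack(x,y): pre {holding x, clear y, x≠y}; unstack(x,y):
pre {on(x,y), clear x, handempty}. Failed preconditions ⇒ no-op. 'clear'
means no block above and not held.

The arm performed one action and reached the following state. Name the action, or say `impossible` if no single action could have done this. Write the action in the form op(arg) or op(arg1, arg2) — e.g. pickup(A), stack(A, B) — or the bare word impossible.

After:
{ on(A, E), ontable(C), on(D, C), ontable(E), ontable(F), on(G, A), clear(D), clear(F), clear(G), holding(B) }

pickup(B)

target: towers=[C/D; E/A/G; F] holding=B
         pickup(B) → towers=[C/D; E/A/G; F] holding=B  ← match
         pickup(F) → towers=[B; C/D; E/A/G] holding=F
     unstack(G, A) → towers=[B; C/D; E/A; F] holding=G
     unstack(D, C) → towers=[B; C; E/A/G; F] holding=D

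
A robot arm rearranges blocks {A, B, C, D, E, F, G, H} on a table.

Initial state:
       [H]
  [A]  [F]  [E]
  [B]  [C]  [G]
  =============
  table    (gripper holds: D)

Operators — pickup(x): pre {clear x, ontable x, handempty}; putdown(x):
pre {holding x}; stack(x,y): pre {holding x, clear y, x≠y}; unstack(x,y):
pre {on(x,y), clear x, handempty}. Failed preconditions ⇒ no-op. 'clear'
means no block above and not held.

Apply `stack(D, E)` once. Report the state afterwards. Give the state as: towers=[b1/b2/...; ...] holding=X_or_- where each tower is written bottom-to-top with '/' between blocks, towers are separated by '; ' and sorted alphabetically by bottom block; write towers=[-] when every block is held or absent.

towers=[B/A; C/F/H; G/E/D] holding=-

before: towers=[B/A; C/F/H; G/E] holding=D
pre[stack(D, E)]: holding(D) yes, clear(E) yes, D≠E yes
all met → apply stack(D, E)
after:  towers=[B/A; C/F/H; G/E/D] holding=-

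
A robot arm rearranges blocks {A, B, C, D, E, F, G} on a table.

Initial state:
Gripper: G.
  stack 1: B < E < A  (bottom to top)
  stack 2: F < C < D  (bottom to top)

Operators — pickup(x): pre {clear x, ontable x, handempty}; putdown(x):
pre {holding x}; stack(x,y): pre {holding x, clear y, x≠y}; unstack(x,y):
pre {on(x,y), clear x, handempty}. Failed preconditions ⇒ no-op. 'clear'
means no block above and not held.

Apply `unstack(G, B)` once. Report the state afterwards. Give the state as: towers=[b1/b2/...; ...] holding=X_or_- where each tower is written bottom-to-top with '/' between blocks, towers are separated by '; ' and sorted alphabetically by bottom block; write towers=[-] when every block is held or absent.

before: towers=[B/E/A; F/C/D] holding=G
pre[unstack(G, B)]: on(G,B) fail, clear(G) fail, handempty fail
on(G,B), clear(G), handempty unmet → unstack(G, B) is a no-op
after:  towers=[B/E/A; F/C/D] holding=G

towers=[B/E/A; F/C/D] holding=G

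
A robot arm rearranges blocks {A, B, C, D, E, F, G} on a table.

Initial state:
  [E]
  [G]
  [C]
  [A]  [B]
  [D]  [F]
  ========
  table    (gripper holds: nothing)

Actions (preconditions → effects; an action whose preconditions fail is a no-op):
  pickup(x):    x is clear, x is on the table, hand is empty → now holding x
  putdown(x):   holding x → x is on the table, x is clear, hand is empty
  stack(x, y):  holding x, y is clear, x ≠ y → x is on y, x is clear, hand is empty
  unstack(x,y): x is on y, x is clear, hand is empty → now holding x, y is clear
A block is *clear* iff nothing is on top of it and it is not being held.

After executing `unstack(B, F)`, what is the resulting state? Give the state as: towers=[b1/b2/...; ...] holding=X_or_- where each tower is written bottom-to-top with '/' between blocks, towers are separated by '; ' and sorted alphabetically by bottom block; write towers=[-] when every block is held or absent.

before: towers=[D/A/C/G/E; F/B] holding=-
pre[unstack(B, F)]: on(B,F) yes, clear(B) yes, handempty yes
all met → apply unstack(B, F)
after:  towers=[D/A/C/G/E; F] holding=B

towers=[D/A/C/G/E; F] holding=B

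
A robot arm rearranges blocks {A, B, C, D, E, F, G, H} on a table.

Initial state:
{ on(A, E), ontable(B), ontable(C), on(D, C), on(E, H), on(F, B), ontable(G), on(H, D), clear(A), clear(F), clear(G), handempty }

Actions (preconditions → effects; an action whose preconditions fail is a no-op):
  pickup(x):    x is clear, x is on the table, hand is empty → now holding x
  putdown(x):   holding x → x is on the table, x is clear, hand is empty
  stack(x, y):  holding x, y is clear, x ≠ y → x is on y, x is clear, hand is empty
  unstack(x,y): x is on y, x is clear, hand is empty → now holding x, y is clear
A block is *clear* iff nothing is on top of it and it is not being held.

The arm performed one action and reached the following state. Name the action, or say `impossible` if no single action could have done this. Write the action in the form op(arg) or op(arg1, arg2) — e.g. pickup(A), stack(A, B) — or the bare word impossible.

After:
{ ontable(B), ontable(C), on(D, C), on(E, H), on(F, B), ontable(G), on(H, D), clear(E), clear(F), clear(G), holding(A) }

target: towers=[B/F; C/D/H/E; G] holding=A
         pickup(G) → towers=[B/F; C/D/H/E/A] holding=G
     unstack(A, E) → towers=[B/F; C/D/H/E; G] holding=A  ← match
     unstack(F, B) → towers=[B; C/D/H/E/A; G] holding=F

unstack(A, E)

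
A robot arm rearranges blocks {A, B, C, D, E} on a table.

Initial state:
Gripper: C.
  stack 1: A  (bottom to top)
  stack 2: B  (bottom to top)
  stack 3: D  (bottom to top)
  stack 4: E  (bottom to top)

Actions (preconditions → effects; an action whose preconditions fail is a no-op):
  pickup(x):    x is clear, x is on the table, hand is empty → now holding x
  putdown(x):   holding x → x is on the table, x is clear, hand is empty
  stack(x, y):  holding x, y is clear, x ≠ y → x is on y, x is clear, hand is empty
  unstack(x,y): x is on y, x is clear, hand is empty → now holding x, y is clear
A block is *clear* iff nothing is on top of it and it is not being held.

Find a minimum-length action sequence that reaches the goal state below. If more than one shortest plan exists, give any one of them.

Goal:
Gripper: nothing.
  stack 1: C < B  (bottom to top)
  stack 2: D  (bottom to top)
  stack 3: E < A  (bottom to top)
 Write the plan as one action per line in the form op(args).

putdown(C)
pickup(B)
stack(B, C)
pickup(A)
stack(A, E)

step 1 (putdown(C)): towers=[A; B; C; D; E] holding=-
step 2 (pickup(B)): towers=[A; C; D; E] holding=B
step 3 (stack(B, C)): towers=[A; C/B; D; E] holding=-
step 4 (pickup(A)): towers=[C/B; D; E] holding=A
step 5 (stack(A, E)): towers=[C/B; D; E/A] holding=-
goal check: towers=[C/B; D; E/A] holding=- — reached (length 5, optimal by BFS)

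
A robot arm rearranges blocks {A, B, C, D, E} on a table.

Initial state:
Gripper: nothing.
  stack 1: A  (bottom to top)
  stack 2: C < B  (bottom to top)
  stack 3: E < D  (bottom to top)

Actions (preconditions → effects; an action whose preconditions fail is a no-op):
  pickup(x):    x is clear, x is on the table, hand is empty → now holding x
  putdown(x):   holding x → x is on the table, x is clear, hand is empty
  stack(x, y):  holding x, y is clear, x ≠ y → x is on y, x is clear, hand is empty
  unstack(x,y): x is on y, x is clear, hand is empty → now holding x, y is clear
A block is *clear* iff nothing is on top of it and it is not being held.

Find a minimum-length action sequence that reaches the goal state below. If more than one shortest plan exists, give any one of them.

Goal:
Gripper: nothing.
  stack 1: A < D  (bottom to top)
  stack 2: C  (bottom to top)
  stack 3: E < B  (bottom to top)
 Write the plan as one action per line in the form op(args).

step 1 (unstack(D, E)): towers=[A; C/B; E] holding=D
step 2 (stack(D, A)): towers=[A/D; C/B; E] holding=-
step 3 (unstack(B, C)): towers=[A/D; C; E] holding=B
step 4 (stack(B, E)): towers=[A/D; C; E/B] holding=-
goal check: towers=[A/D; C; E/B] holding=- — reached (length 4, optimal by BFS)

unstack(D, E)
stack(D, A)
unstack(B, C)
stack(B, E)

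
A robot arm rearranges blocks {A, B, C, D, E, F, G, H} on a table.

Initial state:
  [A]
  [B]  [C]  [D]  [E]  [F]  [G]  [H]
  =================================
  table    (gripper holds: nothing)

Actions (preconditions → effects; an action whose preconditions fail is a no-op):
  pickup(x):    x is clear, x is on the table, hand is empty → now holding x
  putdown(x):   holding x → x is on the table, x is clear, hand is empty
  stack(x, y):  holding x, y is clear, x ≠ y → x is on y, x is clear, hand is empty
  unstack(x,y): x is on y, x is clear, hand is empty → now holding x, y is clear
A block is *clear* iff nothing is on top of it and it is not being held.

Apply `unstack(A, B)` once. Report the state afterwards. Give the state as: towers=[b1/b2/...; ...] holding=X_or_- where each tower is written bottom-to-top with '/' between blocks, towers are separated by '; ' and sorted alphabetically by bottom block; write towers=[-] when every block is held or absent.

before: towers=[B/A; C; D; E; F; G; H] holding=-
pre[unstack(A, B)]: on(A,B) yes, clear(A) yes, handempty yes
all met → apply unstack(A, B)
after:  towers=[B; C; D; E; F; G; H] holding=A

towers=[B; C; D; E; F; G; H] holding=A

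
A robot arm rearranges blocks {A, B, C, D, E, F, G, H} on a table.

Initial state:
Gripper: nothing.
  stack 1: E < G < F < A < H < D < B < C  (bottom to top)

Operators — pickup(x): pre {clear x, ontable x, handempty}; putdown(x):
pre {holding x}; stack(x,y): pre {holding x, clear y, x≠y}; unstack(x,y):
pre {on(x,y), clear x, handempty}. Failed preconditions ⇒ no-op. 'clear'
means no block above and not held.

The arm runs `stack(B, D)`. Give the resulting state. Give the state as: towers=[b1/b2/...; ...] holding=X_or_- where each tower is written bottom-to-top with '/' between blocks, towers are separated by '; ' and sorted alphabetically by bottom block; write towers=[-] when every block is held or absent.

towers=[E/G/F/A/H/D/B/C] holding=-

before: towers=[E/G/F/A/H/D/B/C] holding=-
pre[stack(B, D)]: holding(B) no, clear(D) no, B≠D yes
holding(B), clear(D) unmet → stack(B, D) is a no-op
after:  towers=[E/G/F/A/H/D/B/C] holding=-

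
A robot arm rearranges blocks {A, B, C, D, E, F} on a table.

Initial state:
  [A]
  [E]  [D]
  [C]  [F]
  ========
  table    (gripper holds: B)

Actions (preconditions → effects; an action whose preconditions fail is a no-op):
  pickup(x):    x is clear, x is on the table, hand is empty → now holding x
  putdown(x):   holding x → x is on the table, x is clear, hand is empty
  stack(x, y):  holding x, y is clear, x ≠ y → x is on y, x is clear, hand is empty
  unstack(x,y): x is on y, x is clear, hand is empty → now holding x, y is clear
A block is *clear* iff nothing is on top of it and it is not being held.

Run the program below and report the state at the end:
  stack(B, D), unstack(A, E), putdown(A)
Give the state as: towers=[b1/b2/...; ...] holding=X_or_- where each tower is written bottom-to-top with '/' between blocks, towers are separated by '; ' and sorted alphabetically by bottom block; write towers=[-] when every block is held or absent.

step 1 (stack(B, D)): towers=[C/E/A; F/D/B] holding=-
step 2 (unstack(A, E)): towers=[C/E; F/D/B] holding=A
step 3 (putdown(A)): towers=[A; C/E; F/D/B] holding=-

towers=[A; C/E; F/D/B] holding=-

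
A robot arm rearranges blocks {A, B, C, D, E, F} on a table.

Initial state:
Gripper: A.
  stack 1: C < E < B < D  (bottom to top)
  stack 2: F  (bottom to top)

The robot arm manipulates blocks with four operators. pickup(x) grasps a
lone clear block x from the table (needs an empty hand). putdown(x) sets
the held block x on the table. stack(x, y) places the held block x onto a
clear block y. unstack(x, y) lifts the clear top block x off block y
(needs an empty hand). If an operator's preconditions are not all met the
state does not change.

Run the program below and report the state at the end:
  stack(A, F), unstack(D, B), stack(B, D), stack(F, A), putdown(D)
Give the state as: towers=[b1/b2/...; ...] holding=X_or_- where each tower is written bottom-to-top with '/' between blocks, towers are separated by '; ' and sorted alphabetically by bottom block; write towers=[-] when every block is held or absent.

step 1 (stack(A, F)): towers=[C/E/B/D; F/A] holding=-
step 2 (unstack(D, B)): towers=[C/E/B; F/A] holding=D
step 3 (stack(B, D)) [no-op]: towers=[C/E/B; F/A] holding=D
step 4 (stack(F, A)) [no-op]: towers=[C/E/B; F/A] holding=D
step 5 (putdown(D)): towers=[C/E/B; D; F/A] holding=-

towers=[C/E/B; D; F/A] holding=-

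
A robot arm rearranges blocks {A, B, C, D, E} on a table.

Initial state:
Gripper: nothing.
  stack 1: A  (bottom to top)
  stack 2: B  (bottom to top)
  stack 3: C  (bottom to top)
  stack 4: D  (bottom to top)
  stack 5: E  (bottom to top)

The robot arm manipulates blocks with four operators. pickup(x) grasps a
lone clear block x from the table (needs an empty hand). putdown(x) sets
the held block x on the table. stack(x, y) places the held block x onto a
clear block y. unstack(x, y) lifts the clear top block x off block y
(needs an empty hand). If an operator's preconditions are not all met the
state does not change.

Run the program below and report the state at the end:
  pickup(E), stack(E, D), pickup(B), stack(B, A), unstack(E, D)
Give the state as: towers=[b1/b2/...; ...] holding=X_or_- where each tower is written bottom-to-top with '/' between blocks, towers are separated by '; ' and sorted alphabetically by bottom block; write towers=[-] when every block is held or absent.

towers=[A/B; C; D] holding=E

step 1 (pickup(E)): towers=[A; B; C; D] holding=E
step 2 (stack(E, D)): towers=[A; B; C; D/E] holding=-
step 3 (pickup(B)): towers=[A; C; D/E] holding=B
step 4 (stack(B, A)): towers=[A/B; C; D/E] holding=-
step 5 (unstack(E, D)): towers=[A/B; C; D] holding=E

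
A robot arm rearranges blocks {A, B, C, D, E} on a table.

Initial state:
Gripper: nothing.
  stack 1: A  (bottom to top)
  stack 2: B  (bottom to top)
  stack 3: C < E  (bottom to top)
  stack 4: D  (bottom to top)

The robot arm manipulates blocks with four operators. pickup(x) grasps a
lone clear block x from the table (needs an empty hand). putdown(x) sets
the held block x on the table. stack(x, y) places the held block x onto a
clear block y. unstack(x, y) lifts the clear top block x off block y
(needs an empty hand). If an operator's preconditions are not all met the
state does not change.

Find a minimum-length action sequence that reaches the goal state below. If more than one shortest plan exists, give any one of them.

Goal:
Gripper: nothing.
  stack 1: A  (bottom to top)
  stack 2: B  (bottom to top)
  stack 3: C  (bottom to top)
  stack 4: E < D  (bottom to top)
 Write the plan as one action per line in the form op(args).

step 1 (unstack(E, C)): towers=[A; B; C; D] holding=E
step 2 (putdown(E)): towers=[A; B; C; D; E] holding=-
step 3 (pickup(D)): towers=[A; B; C; E] holding=D
step 4 (stack(D, E)): towers=[A; B; C; E/D] holding=-
goal check: towers=[A; B; C; E/D] holding=- — reached (length 4, optimal by BFS)

unstack(E, C)
putdown(E)
pickup(D)
stack(D, E)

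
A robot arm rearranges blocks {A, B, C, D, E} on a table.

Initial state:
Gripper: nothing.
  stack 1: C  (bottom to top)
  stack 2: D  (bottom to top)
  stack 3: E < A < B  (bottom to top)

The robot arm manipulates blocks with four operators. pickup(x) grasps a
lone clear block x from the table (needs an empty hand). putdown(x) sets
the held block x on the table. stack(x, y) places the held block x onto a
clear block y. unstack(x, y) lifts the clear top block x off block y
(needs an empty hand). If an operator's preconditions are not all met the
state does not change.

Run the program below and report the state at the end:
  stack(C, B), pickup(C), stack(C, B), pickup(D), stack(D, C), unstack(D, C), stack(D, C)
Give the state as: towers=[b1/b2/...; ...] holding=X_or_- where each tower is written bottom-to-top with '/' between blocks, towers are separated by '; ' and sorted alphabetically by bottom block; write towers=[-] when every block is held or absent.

towers=[E/A/B/C/D] holding=-

step 1 (stack(C, B)) [no-op]: towers=[C; D; E/A/B] holding=-
step 2 (pickup(C)): towers=[D; E/A/B] holding=C
step 3 (stack(C, B)): towers=[D; E/A/B/C] holding=-
step 4 (pickup(D)): towers=[E/A/B/C] holding=D
step 5 (stack(D, C)): towers=[E/A/B/C/D] holding=-
step 6 (unstack(D, C)): towers=[E/A/B/C] holding=D
step 7 (stack(D, C)): towers=[E/A/B/C/D] holding=-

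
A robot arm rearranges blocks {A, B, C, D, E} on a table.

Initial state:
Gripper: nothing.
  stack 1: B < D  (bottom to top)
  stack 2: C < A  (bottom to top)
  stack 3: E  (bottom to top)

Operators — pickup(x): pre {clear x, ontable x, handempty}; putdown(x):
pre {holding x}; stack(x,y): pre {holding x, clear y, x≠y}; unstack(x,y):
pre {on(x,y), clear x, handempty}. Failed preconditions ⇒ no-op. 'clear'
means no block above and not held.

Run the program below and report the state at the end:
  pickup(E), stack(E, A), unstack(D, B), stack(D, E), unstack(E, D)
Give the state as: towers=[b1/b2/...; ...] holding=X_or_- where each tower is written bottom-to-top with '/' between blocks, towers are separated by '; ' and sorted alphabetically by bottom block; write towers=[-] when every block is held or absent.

towers=[B; C/A/E/D] holding=-

step 1 (pickup(E)): towers=[B/D; C/A] holding=E
step 2 (stack(E, A)): towers=[B/D; C/A/E] holding=-
step 3 (unstack(D, B)): towers=[B; C/A/E] holding=D
step 4 (stack(D, E)): towers=[B; C/A/E/D] holding=-
step 5 (unstack(E, D)) [no-op]: towers=[B; C/A/E/D] holding=-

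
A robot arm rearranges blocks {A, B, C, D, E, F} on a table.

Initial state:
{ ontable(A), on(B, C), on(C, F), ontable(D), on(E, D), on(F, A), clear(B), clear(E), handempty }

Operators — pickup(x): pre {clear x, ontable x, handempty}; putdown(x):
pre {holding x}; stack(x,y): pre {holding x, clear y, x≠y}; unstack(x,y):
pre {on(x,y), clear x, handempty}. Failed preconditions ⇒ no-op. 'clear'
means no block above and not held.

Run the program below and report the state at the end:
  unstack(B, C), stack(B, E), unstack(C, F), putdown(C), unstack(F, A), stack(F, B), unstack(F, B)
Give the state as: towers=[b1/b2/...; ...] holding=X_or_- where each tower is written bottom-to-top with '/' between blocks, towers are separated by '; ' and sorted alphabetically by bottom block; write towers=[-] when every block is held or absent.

towers=[A; C; D/E/B] holding=F

step 1 (unstack(B, C)): towers=[A/F/C; D/E] holding=B
step 2 (stack(B, E)): towers=[A/F/C; D/E/B] holding=-
step 3 (unstack(C, F)): towers=[A/F; D/E/B] holding=C
step 4 (putdown(C)): towers=[A/F; C; D/E/B] holding=-
step 5 (unstack(F, A)): towers=[A; C; D/E/B] holding=F
step 6 (stack(F, B)): towers=[A; C; D/E/B/F] holding=-
step 7 (unstack(F, B)): towers=[A; C; D/E/B] holding=F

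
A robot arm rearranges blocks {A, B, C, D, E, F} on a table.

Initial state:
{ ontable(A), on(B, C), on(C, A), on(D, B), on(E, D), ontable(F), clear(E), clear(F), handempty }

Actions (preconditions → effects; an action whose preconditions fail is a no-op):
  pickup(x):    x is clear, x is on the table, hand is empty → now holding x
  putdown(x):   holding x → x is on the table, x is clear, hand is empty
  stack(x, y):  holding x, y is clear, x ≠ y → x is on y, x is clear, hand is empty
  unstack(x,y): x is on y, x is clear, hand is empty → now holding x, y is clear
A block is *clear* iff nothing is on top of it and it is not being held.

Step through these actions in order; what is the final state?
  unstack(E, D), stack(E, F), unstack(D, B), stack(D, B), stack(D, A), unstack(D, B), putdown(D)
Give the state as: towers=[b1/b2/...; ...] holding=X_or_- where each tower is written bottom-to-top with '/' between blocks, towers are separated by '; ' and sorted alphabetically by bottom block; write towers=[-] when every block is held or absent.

step 1 (unstack(E, D)): towers=[A/C/B/D; F] holding=E
step 2 (stack(E, F)): towers=[A/C/B/D; F/E] holding=-
step 3 (unstack(D, B)): towers=[A/C/B; F/E] holding=D
step 4 (stack(D, B)): towers=[A/C/B/D; F/E] holding=-
step 5 (stack(D, A)) [no-op]: towers=[A/C/B/D; F/E] holding=-
step 6 (unstack(D, B)): towers=[A/C/B; F/E] holding=D
step 7 (putdown(D)): towers=[A/C/B; D; F/E] holding=-

towers=[A/C/B; D; F/E] holding=-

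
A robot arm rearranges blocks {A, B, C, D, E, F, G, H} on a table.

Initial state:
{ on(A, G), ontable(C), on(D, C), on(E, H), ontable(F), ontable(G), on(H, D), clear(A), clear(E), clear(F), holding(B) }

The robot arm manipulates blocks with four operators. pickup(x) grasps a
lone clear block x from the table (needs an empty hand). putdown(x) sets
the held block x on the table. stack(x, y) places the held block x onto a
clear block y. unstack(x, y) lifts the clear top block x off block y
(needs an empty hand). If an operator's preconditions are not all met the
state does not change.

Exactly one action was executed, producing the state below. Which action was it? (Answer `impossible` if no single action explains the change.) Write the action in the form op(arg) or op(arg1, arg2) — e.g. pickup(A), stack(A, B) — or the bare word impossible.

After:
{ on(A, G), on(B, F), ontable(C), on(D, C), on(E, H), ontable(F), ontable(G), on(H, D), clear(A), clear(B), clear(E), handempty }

stack(B, F)

target: towers=[C/D/H/E; F/B; G/A] holding=-
        putdown(B) → towers=[B; C/D/H/E; F; G/A] holding=-
       stack(B, A) → towers=[C/D/H/E; F; G/A/B] holding=-
       stack(B, E) → towers=[C/D/H/E/B; F; G/A] holding=-
       stack(B, F) → towers=[C/D/H/E; F/B; G/A] holding=-  ← match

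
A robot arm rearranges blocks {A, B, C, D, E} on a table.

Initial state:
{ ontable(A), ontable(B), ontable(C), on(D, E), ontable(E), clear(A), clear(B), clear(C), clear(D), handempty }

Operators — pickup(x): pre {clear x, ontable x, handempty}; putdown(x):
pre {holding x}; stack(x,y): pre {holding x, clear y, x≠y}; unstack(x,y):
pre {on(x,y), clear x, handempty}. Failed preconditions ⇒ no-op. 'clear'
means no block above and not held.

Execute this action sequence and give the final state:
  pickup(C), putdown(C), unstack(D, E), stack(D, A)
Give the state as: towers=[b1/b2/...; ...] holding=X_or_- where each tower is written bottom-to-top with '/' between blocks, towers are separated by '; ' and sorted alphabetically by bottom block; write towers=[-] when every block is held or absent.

towers=[A/D; B; C; E] holding=-

step 1 (pickup(C)): towers=[A; B; E/D] holding=C
step 2 (putdown(C)): towers=[A; B; C; E/D] holding=-
step 3 (unstack(D, E)): towers=[A; B; C; E] holding=D
step 4 (stack(D, A)): towers=[A/D; B; C; E] holding=-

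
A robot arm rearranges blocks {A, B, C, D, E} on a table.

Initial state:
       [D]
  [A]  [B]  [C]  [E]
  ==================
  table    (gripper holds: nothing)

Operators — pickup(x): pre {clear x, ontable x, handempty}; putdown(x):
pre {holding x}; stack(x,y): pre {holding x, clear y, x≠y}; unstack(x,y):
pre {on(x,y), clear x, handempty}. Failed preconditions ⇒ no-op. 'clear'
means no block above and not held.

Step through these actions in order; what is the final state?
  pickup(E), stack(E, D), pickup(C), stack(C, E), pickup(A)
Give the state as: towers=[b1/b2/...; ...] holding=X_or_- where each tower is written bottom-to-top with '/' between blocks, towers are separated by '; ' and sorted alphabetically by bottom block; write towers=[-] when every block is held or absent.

step 1 (pickup(E)): towers=[A; B/D; C] holding=E
step 2 (stack(E, D)): towers=[A; B/D/E; C] holding=-
step 3 (pickup(C)): towers=[A; B/D/E] holding=C
step 4 (stack(C, E)): towers=[A; B/D/E/C] holding=-
step 5 (pickup(A)): towers=[B/D/E/C] holding=A

towers=[B/D/E/C] holding=A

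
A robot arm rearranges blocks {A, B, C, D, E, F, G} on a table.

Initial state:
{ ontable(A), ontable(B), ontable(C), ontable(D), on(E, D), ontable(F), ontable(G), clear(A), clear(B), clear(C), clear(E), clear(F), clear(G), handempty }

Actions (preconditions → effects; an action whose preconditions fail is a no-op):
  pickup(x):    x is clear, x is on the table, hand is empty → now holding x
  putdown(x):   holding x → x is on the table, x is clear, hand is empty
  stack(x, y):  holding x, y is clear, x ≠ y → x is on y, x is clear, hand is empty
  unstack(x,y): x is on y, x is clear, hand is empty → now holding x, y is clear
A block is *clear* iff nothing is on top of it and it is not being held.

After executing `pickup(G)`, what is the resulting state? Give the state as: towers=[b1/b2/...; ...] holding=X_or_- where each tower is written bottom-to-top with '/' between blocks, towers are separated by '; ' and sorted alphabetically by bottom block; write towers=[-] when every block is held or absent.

towers=[A; B; C; D/E; F] holding=G

before: towers=[A; B; C; D/E; F; G] holding=-
pre[pickup(G)]: clear(G) yes, ontable(G) yes, handempty yes
all met → apply pickup(G)
after:  towers=[A; B; C; D/E; F] holding=G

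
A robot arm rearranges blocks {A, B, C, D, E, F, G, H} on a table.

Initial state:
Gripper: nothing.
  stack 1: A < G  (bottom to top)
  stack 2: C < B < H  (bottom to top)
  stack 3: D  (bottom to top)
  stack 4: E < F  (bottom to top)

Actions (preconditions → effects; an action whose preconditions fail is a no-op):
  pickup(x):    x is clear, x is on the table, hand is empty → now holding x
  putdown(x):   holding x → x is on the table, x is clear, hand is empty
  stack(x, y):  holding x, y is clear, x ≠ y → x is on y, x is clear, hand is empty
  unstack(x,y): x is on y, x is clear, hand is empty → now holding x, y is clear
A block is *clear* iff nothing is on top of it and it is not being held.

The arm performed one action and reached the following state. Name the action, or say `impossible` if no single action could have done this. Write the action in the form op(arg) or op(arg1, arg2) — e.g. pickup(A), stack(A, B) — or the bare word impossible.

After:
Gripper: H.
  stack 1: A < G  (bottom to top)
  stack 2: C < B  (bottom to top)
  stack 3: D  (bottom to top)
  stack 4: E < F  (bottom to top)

target: towers=[A/G; C/B; D; E/F] holding=H
     unstack(G, A) → towers=[A; C/B/H; D; E/F] holding=G
     unstack(H, B) → towers=[A/G; C/B; D; E/F] holding=H  ← match
     unstack(F, E) → towers=[A/G; C/B/H; D; E] holding=F
         pickup(D) → towers=[A/G; C/B/H; E/F] holding=D

unstack(H, B)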